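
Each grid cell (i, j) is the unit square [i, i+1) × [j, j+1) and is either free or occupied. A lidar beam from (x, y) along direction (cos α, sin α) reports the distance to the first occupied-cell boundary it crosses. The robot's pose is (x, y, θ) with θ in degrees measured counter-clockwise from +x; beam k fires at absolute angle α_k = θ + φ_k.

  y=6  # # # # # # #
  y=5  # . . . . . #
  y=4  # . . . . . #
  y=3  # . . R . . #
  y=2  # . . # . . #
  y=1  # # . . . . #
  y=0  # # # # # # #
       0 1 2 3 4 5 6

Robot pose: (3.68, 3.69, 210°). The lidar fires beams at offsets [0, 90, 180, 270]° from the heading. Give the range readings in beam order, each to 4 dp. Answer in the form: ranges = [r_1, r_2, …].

ranges = [3.0946, 3.1061, 2.6789, 2.6674]

beam 1: φ=0°, α=210°
  cosα=-0.8660 sinα=-0.5000 | (3,3) | tMaxX 0.7852 tMaxY 1.3800 | tΔX 1.1547 tΔY 2.0000
    t=0.7852 [x] (2,3)
    t=1.3800 [y] (2,2)
    t=1.9399 [x] (1,2)
    t=3.0946 [x] (0,2) — stop
  → r_1 = 3.0946
beam 2: φ=90°, α=300°
  cosα=0.5000 sinα=-0.8660 | (3,3) | tMaxX 0.6400 tMaxY 0.7967 | tΔX 2.0000 tΔY 1.1547
    t=0.6400 [x] (4,3)
    t=0.7967 [y] (4,2)
    t=1.9514 [y] (4,1)
    t=2.6400 [x] (5,1)
    t=3.1061 [y] (5,0) — stop
  → r_2 = 3.1061
beam 3: φ=180°, α=30°
  cosα=0.8660 sinα=0.5000 | (3,3) | tMaxX 0.3695 tMaxY 0.6200 | tΔX 1.1547 tΔY 2.0000
    t=0.3695 [x] (4,3)
    t=0.6200 [y] (4,4)
    t=1.5242 [x] (5,4)
    t=2.6200 [y] (5,5)
    t=2.6789 [x] (6,5) — stop
  → r_3 = 2.6789
beam 4: φ=270°, α=120°
  cosα=-0.5000 sinα=0.8660 | (3,3) | tMaxX 1.3600 tMaxY 0.3580 | tΔX 2.0000 tΔY 1.1547
    t=0.3580 [y] (3,4)
    t=1.3600 [x] (2,4)
    t=1.5127 [y] (2,5)
    t=2.6674 [y] (2,6) — stop
  → r_4 = 2.6674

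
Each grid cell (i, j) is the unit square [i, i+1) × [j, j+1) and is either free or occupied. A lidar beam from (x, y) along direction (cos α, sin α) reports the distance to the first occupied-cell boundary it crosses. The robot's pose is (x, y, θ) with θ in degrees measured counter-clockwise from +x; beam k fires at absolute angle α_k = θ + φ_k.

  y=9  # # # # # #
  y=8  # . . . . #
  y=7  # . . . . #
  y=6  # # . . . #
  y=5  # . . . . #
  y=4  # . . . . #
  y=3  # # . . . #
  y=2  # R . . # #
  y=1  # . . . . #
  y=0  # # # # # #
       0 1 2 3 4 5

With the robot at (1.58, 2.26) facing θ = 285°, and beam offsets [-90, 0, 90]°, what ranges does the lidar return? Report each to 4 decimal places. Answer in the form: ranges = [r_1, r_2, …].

beam 1: φ=-90°, α=195°
  cosα=-0.9659 sinα=-0.2588 | (1,2) | tMaxX 0.6005 tMaxY 1.0046 | tΔX 1.0353 tΔY 3.8637
    t=0.6005 [x] (0,2) — stop
  → r_1 = 0.6005
beam 2: φ=0°, α=285°
  cosα=0.2588 sinα=-0.9659 | (1,2) | tMaxX 1.6228 tMaxY 0.2692 | tΔX 3.8637 tΔY 1.0353
    t=0.2692 [y] (1,1)
    t=1.3044 [y] (1,0) — stop
  → r_2 = 1.3044
beam 3: φ=90°, α=15°
  cosα=0.9659 sinα=0.2588 | (1,2) | tMaxX 0.4348 tMaxY 2.8591 | tΔX 1.0353 tΔY 3.8637
    t=0.4348 [x] (2,2)
    t=1.4701 [x] (3,2)
    t=2.5054 [x] (4,2) — stop
  → r_3 = 2.5054

ranges = [0.6005, 1.3044, 2.5054]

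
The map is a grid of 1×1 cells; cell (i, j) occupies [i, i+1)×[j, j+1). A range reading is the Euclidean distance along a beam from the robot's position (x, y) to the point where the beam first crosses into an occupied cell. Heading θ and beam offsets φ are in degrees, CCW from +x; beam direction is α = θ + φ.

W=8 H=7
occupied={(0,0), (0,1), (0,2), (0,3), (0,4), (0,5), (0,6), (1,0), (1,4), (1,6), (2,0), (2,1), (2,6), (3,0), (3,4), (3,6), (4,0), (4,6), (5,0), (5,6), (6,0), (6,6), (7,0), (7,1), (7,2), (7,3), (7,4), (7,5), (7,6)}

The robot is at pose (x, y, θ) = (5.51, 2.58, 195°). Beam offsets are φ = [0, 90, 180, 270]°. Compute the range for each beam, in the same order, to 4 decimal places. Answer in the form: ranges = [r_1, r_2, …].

ranges = [2.5985, 1.6357, 1.5426, 3.5406]

beam 1: φ=0°, α=195°
  direction (-0.9659, -0.2588); cell (5,2); t to first gridline: x 0.5280, y 2.2409 (then +1.0353 / +3.8637)
    (4,2) via x @ 0.5280
    (3,2) via x @ 1.5633
    (3,1) via y @ 2.2409
    (2,1) via x @ 2.5985  # hit
  → r_1 = 2.5985
beam 2: φ=90°, α=285°
  direction (0.2588, -0.9659); cell (5,2); t to first gridline: x 1.8932, y 0.6005 (then +3.8637 / +1.0353)
    (5,1) via y @ 0.6005
    (5,0) via y @ 1.6357  # hit
  → r_2 = 1.6357
beam 3: φ=180°, α=15°
  direction (0.9659, 0.2588); cell (5,2); t to first gridline: x 0.5073, y 1.6228 (then +1.0353 / +3.8637)
    (6,2) via x @ 0.5073
    (7,2) via x @ 1.5426  # hit
  → r_3 = 1.5426
beam 4: φ=270°, α=105°
  direction (-0.2588, 0.9659); cell (5,2); t to first gridline: x 1.9705, y 0.4348 (then +3.8637 / +1.0353)
    (5,3) via y @ 0.4348
    (5,4) via y @ 1.4701
    (4,4) via x @ 1.9705
    (4,5) via y @ 2.5054
    (4,6) via y @ 3.5406  # hit
  → r_4 = 3.5406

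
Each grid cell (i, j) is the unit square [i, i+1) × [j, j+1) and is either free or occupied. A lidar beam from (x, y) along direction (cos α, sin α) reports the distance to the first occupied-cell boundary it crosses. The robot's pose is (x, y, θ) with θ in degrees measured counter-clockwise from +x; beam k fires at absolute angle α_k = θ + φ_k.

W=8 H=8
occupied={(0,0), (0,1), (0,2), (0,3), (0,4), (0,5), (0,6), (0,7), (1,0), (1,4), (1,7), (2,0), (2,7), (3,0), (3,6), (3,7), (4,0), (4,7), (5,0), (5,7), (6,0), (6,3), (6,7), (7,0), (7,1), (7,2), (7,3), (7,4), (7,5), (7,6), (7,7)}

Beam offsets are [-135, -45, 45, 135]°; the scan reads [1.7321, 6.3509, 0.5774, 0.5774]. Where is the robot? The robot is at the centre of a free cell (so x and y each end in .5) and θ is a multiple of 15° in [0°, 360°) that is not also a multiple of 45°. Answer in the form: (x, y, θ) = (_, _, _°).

The pose lattice has 33·16 = 528 candidates. Test each by forward raycasting.
  (1.5, 5.5, 30°): beam 1 = 0.5176 ≠ 1.7321 ✗
  (3.5, 2.5, 300°): beam 1 = 2.5882 ≠ 1.7321 ✗
  (4.5, 4.5, 345°): beam 1 = 4.0415 ≠ 1.7321 ✗
  (1.5, 5.5, 195°): beam 2 = 0.5774 ≠ 6.3509 ✗
  (6.5, 4.5, 75°): beam 1 = 0.5774 ≠ 1.7321 ✗
  …
  (2.5, 6.5, 345°): r_1=1.7321, r_2=6.3509, r_3=0.5774, r_4=0.5774 — all match ✓
Unique over the lattice → pose = (2.5, 6.5, 345°).

(x, y, θ) = (2.5, 6.5, 345°)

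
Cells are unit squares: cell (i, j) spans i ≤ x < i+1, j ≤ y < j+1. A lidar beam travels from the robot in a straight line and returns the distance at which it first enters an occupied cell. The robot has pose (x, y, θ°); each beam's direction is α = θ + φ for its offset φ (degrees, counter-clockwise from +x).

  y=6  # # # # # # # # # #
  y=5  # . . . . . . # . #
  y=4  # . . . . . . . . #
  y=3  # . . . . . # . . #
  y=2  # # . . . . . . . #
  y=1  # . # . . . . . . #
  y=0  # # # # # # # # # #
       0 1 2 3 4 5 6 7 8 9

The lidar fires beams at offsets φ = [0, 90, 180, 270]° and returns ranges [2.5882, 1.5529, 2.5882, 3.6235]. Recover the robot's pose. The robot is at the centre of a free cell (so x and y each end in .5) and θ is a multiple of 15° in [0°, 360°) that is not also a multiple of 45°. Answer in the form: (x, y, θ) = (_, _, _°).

(x, y, θ) = (4.5, 3.5, 255°)

The pose lattice has 36·16 = 576 candidates. Test each by forward raycasting.
  (6.5, 1.5, 150°): beam 1 = 6.3509 ≠ 2.5882 ✗
  (4.5, 1.5, 300°): beam 1 = 0.5774 ≠ 2.5882 ✗
  (6.5, 4.5, 240°): beam 1 = 0.5774 ≠ 2.5882 ✗
  …
  (4.5, 3.5, 255°): r_1=2.5882, r_2=1.5529, r_3=2.5882, r_4=3.6235 — all match ✓
Unique over the lattice → pose = (4.5, 3.5, 255°).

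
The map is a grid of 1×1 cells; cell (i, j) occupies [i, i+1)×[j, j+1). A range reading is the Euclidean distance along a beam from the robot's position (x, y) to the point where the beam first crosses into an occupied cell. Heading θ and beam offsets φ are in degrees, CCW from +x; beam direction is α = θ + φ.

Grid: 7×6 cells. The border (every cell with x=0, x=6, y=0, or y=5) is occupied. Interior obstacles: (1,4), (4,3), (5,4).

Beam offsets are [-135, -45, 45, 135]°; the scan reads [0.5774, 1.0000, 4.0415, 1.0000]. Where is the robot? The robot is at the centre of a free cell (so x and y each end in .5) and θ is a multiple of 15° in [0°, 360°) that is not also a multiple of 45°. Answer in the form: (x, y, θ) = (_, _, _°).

(x, y, θ) = (3.5, 4.5, 195°)

Enumerate (i+0.5, j+0.5, θ) over the 17 free cells and 16 admissible headings. For each, cast all 4 beams and compare to the given ranges.
  (4.5, 2.5, 255°): beam 2 = 3.0000 ≠ 1.0000 ✗
  (1.5, 3.5, 165°): beam 1 = 3.0000 ≠ 0.5774 ✗
  (1.5, 3.5, 105°): beam 1 = 5.0000 ≠ 0.5774 ✗
  (2.5, 2.5, 195°): beam 1 = 2.8868 ≠ 0.5774 ✗
  …
  (3.5, 4.5, 195°): r_1=0.5774, r_2=1.0000, r_3=4.0415, r_4=1.0000 — all match ✓
Only this pose fits every beam.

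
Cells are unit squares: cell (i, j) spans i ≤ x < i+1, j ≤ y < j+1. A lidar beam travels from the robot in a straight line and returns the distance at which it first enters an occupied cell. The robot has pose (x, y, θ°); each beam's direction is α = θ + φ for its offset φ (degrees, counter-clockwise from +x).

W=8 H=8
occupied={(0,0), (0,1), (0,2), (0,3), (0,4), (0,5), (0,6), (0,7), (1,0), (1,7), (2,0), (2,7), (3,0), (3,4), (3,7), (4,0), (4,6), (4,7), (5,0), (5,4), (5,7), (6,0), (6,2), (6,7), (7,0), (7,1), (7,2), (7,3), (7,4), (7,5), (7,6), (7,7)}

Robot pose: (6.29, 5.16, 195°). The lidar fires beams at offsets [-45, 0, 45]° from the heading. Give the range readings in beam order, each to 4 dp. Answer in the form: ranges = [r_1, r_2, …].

beam 1: φ=-45°, α=150°
  direction (-0.8660, 0.5000); cell (6,5); t to first gridline: x 0.3349, y 1.6800 (then +1.1547 / +2.0000)
    (5,5) via x @ 0.3349
    (4,5) via x @ 1.4896
    (4,6) via y @ 1.6800  # hit
  → r_1 = 1.6800
beam 2: φ=0°, α=195°
  direction (-0.9659, -0.2588); cell (6,5); t to first gridline: x 0.3002, y 0.6182 (then +1.0353 / +3.8637)
    (5,5) via x @ 0.3002
    (5,4) via y @ 0.6182  # hit
  → r_2 = 0.6182
beam 3: φ=45°, α=240°
  direction (-0.5000, -0.8660); cell (6,5); t to first gridline: x 0.5800, y 0.1848 (then +2.0000 / +1.1547)
    (6,4) via y @ 0.1848
    (5,4) via x @ 0.5800  # hit
  → r_3 = 0.5800

ranges = [1.6800, 0.6182, 0.5800]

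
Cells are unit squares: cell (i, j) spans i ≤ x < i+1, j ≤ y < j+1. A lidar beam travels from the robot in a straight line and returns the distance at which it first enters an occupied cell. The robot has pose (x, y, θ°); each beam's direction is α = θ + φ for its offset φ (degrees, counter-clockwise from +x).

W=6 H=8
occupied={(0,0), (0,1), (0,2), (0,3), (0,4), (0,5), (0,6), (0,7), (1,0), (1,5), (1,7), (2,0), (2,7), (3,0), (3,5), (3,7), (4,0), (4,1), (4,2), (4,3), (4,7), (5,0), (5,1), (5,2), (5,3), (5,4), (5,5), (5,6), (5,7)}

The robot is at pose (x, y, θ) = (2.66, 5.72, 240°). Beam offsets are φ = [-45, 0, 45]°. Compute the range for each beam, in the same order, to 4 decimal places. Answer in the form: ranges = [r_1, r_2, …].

ranges = [0.6833, 3.3200, 4.8865]

beam 1: φ=-45°, α=195°
  cosα=-0.9659 sinα=-0.2588 | (2,5) | tMaxX 0.6833 tMaxY 2.7819 | tΔX 1.0353 tΔY 3.8637
    t=0.6833 [x] (1,5) — stop
  → r_1 = 0.6833
beam 2: φ=0°, α=240°
  cosα=-0.5000 sinα=-0.8660 | (2,5) | tMaxX 1.3200 tMaxY 0.8314 | tΔX 2.0000 tΔY 1.1547
    t=0.8314 [y] (2,4)
    t=1.3200 [x] (1,4)
    t=1.9861 [y] (1,3)
    t=3.1408 [y] (1,2)
    t=3.3200 [x] (0,2) — stop
  → r_2 = 3.3200
beam 3: φ=45°, α=285°
  cosα=0.2588 sinα=-0.9659 | (2,5) | tMaxX 1.3137 tMaxY 0.7454 | tΔX 3.8637 tΔY 1.0353
    t=0.7454 [y] (2,4)
    t=1.3137 [x] (3,4)
    t=1.7807 [y] (3,3)
    t=2.8160 [y] (3,2)
    t=3.8512 [y] (3,1)
    t=4.8865 [y] (3,0) — stop
  → r_3 = 4.8865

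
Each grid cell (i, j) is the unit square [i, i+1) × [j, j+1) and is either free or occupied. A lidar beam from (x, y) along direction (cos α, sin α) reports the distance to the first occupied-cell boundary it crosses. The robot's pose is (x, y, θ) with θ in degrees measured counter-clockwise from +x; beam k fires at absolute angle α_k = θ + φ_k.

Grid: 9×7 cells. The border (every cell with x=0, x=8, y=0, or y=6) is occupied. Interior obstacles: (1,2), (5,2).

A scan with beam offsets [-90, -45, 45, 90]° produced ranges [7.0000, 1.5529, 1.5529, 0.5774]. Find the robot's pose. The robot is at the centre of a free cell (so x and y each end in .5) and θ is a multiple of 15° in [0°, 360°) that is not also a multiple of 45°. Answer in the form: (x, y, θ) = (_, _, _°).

The pose lattice has 33·16 = 528 candidates. Test each by forward raycasting.
  (1.5, 4.5, 345°): beam 1 = 1.5529 ≠ 7.0000 ✗
  (6.5, 2.5, 210°): beam 1 = 4.0415 ≠ 7.0000 ✗
  (7.5, 5.5, 165°): beam 1 = 0.5176 ≠ 7.0000 ✗
  (4.5, 2.5, 105°): beam 1 = 0.5176 ≠ 7.0000 ✗
  …
  (7.5, 2.5, 240°): r_1=7.0000, r_2=1.5529, r_3=1.5529, r_4=0.5774 — all match ✓
Unique over the lattice → pose = (7.5, 2.5, 240°).

(x, y, θ) = (7.5, 2.5, 240°)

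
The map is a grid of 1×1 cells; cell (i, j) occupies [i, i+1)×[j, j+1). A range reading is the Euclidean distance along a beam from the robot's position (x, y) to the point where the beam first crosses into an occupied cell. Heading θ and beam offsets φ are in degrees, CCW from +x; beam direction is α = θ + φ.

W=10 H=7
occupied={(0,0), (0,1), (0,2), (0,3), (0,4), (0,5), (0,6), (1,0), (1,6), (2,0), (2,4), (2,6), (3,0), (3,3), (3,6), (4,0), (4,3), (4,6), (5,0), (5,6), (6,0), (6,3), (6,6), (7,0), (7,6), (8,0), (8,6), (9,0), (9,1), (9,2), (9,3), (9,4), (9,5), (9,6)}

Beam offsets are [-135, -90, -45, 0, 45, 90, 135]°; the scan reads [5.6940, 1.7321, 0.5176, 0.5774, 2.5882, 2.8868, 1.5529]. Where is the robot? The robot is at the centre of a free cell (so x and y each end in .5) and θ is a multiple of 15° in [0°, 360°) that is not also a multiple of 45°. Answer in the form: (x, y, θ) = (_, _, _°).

(x, y, θ) = (6.5, 4.5, 300°)

Enumerate (i+0.5, j+0.5, θ) over the 36 free cells and 16 admissible headings. For each, cast all 7 beams and compare to the given ranges.
  (3.5, 2.5, 150°): beam 1 = 2.5882 ≠ 5.6940 ✗
  (1.5, 2.5, 15°): beam 1 = 1.0000 ≠ 5.6940 ✗
  (1.5, 2.5, 345°): beam 1 = 0.5774 ≠ 5.6940 ✗
  (7.5, 5.5, 30°): beam 1 = 1.9319 ≠ 5.6940 ✗
  …
  (6.5, 4.5, 300°): r_1=5.6940, r_2=1.7321, r_3=0.5176, r_4=0.5774, r_5=2.5882, r_6=2.8868, r_7=1.5529 — all match ✓
Only this pose fits every beam.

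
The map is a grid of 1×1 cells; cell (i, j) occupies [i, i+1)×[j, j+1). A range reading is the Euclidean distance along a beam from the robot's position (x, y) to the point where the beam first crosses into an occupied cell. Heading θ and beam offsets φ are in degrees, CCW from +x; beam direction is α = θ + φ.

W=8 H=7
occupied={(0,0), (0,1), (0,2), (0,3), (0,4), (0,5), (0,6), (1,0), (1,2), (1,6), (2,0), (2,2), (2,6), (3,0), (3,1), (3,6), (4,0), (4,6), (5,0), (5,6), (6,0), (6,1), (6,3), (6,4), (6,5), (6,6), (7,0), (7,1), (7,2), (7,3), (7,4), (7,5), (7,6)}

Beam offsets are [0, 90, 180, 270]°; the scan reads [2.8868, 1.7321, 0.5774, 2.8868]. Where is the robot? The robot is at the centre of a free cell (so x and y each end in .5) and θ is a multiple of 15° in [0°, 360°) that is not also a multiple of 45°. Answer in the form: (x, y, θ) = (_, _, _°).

Candidates: 23 free-cell centres × 16 headings = 368 poses. Raycast each; keep the one whose scan matches to 4 dp.
  (6.5, 2.5, 255°): beam 1 = 0.5176 ≠ 2.8868 ✗
  (5.5, 2.5, 195°): beam 1 = 1.9319 ≠ 2.8868 ✗
  (2.5, 1.5, 75°): beam 1 = 0.5176 ≠ 2.8868 ✗
  …
  (5.5, 3.5, 210°): r_1=2.8868, r_2=1.7321, r_3=0.5774, r_4=2.8868 — all match ✓
Only this pose fits every beam.

(x, y, θ) = (5.5, 3.5, 210°)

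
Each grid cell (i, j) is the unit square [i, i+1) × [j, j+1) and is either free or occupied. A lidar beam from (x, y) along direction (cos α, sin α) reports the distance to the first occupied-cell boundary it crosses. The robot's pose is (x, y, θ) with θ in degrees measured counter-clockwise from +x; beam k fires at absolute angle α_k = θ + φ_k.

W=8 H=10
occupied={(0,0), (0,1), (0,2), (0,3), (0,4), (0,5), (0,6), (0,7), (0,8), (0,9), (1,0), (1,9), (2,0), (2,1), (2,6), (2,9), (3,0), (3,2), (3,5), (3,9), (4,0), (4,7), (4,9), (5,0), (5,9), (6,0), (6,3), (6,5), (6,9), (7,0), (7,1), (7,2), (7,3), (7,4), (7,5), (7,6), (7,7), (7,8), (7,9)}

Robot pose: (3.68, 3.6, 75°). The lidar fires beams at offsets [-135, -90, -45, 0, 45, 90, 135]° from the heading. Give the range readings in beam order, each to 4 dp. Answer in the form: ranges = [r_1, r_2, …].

ranges = [3.0022, 3.4371, 2.8000, 3.5199, 2.7713, 2.7745, 3.0946]

beam 1: φ=-135°, α=300°
  direction (0.5000, -0.8660); cell (3,3); t to first gridline: x 0.6400, y 0.6928 (then +2.0000 / +1.1547)
    (4,3) via x @ 0.6400
    (4,2) via y @ 0.6928
    (4,1) via y @ 1.8475
    (5,1) via x @ 2.6400
    (5,0) via y @ 3.0022  # hit
  → r_1 = 3.0022
beam 2: φ=-90°, α=345°
  direction (0.9659, -0.2588); cell (3,3); t to first gridline: x 0.3313, y 2.3182 (then +1.0353 / +3.8637)
    (4,3) via x @ 0.3313
    (5,3) via x @ 1.3666
    (5,2) via y @ 2.3182
    (6,2) via x @ 2.4018
    (7,2) via x @ 3.4371  # hit
  → r_2 = 3.4371
beam 3: φ=-45°, α=30°
  direction (0.8660, 0.5000); cell (3,3); t to first gridline: x 0.3695, y 0.8000 (then +1.1547 / +2.0000)
    (4,3) via x @ 0.3695
    (4,4) via y @ 0.8000
    (5,4) via x @ 1.5242
    (6,4) via x @ 2.6789
    (6,5) via y @ 2.8000  # hit
  → r_3 = 2.8000
beam 4: φ=0°, α=75°
  direction (0.2588, 0.9659); cell (3,3); t to first gridline: x 1.2364, y 0.4141 (then +3.8637 / +1.0353)
    (3,4) via y @ 0.4141
    (4,4) via x @ 1.2364
    (4,5) via y @ 1.4494
    (4,6) via y @ 2.4847
    (4,7) via y @ 3.5199  # hit
  → r_4 = 3.5199
beam 5: φ=45°, α=120°
  direction (-0.5000, 0.8660); cell (3,3); t to first gridline: x 1.3600, y 0.4619 (then +2.0000 / +1.1547)
    (3,4) via y @ 0.4619
    (2,4) via x @ 1.3600
    (2,5) via y @ 1.6166
    (2,6) via y @ 2.7713  # hit
  → r_5 = 2.7713
beam 6: φ=90°, α=165°
  direction (-0.9659, 0.2588); cell (3,3); t to first gridline: x 0.7040, y 1.5455 (then +1.0353 / +3.8637)
    (2,3) via x @ 0.7040
    (2,4) via y @ 1.5455
    (1,4) via x @ 1.7393
    (0,4) via x @ 2.7745  # hit
  → r_6 = 2.7745
beam 7: φ=135°, α=210°
  direction (-0.8660, -0.5000); cell (3,3); t to first gridline: x 0.7852, y 1.2000 (then +1.1547 / +2.0000)
    (2,3) via x @ 0.7852
    (2,2) via y @ 1.2000
    (1,2) via x @ 1.9399
    (0,2) via x @ 3.0946  # hit
  → r_7 = 3.0946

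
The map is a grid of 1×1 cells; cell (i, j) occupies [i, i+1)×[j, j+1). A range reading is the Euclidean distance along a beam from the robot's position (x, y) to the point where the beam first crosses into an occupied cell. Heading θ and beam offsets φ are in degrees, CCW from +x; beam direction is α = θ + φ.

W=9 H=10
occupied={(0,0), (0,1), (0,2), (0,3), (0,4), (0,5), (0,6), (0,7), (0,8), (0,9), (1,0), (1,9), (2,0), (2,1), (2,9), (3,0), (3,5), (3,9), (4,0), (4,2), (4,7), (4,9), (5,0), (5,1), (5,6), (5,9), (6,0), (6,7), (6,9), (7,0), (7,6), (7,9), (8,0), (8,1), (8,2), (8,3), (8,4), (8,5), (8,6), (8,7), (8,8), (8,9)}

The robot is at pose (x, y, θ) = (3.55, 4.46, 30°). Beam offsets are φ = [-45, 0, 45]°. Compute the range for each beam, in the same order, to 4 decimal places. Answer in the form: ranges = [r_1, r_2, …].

ranges = [4.6070, 3.9837, 0.5590]

beam 1: φ=-45°, α=345°
  direction (0.9659, -0.2588); cell (3,4); t to first gridline: x 0.4659, y 1.7773 (then +1.0353 / +3.8637)
    (4,4) via x @ 0.4659
    (5,4) via x @ 1.5012
    (5,3) via y @ 1.7773
    (6,3) via x @ 2.5364
    (7,3) via x @ 3.5717
    (8,3) via x @ 4.6070  # hit
  → r_1 = 4.6070
beam 2: φ=0°, α=30°
  direction (0.8660, 0.5000); cell (3,4); t to first gridline: x 0.5196, y 1.0800 (then +1.1547 / +2.0000)
    (4,4) via x @ 0.5196
    (4,5) via y @ 1.0800
    (5,5) via x @ 1.6743
    (6,5) via x @ 2.8290
    (6,6) via y @ 3.0800
    (7,6) via x @ 3.9837  # hit
  → r_2 = 3.9837
beam 3: φ=45°, α=75°
  direction (0.2588, 0.9659); cell (3,4); t to first gridline: x 1.7387, y 0.5590 (then +3.8637 / +1.0353)
    (3,5) via y @ 0.5590  # hit
  → r_3 = 0.5590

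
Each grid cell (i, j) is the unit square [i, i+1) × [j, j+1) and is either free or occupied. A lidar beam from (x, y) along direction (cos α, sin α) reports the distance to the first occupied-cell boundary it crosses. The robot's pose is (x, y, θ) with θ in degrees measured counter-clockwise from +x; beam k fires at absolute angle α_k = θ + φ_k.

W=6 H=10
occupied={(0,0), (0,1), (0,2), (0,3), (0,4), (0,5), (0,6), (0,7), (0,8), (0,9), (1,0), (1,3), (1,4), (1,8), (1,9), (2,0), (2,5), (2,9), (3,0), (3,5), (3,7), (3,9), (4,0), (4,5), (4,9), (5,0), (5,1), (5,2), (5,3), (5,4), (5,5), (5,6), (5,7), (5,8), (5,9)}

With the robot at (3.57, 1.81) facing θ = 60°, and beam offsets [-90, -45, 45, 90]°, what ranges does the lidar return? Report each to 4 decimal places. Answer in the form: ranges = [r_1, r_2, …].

beam 1: φ=-90°, α=330°
  cosα=0.8660 sinα=-0.5000 | (3,1) | tMaxX 0.4965 tMaxY 1.6200 | tΔX 1.1547 tΔY 2.0000
    t=0.4965 [x] (4,1)
    t=1.6200 [y] (4,0) — stop
  → r_1 = 1.6200
beam 2: φ=-45°, α=15°
  cosα=0.9659 sinα=0.2588 | (3,1) | tMaxX 0.4452 tMaxY 0.7341 | tΔX 1.0353 tΔY 3.8637
    t=0.4452 [x] (4,1)
    t=0.7341 [y] (4,2)
    t=1.4804 [x] (5,2) — stop
  → r_2 = 1.4804
beam 3: φ=45°, α=105°
  cosα=-0.2588 sinα=0.9659 | (3,1) | tMaxX 2.2023 tMaxY 0.1967 | tΔX 3.8637 tΔY 1.0353
    t=0.1967 [y] (3,2)
    t=1.2320 [y] (3,3)
    t=2.2023 [x] (2,3)
    t=2.2673 [y] (2,4)
    t=3.3025 [y] (2,5) — stop
  → r_3 = 3.3025
beam 4: φ=90°, α=150°
  cosα=-0.8660 sinα=0.5000 | (3,1) | tMaxX 0.6582 tMaxY 0.3800 | tΔX 1.1547 tΔY 2.0000
    t=0.3800 [y] (3,2)
    t=0.6582 [x] (2,2)
    t=1.8129 [x] (1,2)
    t=2.3800 [y] (1,3) — stop
  → r_4 = 2.3800

ranges = [1.6200, 1.4804, 3.3025, 2.3800]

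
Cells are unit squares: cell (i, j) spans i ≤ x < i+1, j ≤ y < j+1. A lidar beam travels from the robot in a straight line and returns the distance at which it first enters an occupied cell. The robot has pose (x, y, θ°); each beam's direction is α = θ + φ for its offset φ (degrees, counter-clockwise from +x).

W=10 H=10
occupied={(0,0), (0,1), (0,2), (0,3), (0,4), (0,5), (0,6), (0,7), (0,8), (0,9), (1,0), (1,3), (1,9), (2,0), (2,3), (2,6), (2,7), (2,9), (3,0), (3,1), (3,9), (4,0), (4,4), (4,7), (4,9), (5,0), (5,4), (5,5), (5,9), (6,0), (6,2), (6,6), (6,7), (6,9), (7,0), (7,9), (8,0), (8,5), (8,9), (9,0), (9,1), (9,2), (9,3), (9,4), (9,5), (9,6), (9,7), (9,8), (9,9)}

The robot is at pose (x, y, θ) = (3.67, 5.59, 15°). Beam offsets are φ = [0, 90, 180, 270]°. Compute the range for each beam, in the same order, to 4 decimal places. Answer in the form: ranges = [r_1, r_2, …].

ranges = [1.3769, 3.5303, 2.7642, 1.2750]

beam 1: φ=0°, α=15°
  dir = (cos 15°, sin 15°) = (0.9659, 0.2588); from cell (3,5)
  next x-line at t=0.3416, next y-line at t=1.5841; Δt_x=1.0353, Δt_y=3.8637
    x: enter (4,5) at t=0.3416
    x: enter (5,5) at t=1.3769 ← occupied
  → r_1 = 1.3769
beam 2: φ=90°, α=105°
  dir = (cos 105°, sin 105°) = (-0.2588, 0.9659); from cell (3,5)
  next x-line at t=2.5887, next y-line at t=0.4245; Δt_x=3.8637, Δt_y=1.0353
    y: enter (3,6) at t=0.4245
    y: enter (3,7) at t=1.4597
    y: enter (3,8) at t=2.4950
    x: enter (2,8) at t=2.5887
    y: enter (2,9) at t=3.5303 ← occupied
  → r_2 = 3.5303
beam 3: φ=180°, α=195°
  dir = (cos 195°, sin 195°) = (-0.9659, -0.2588); from cell (3,5)
  next x-line at t=0.6936, next y-line at t=2.2796; Δt_x=1.0353, Δt_y=3.8637
    x: enter (2,5) at t=0.6936
    x: enter (1,5) at t=1.7289
    y: enter (1,4) at t=2.2796
    x: enter (0,4) at t=2.7642 ← occupied
  → r_3 = 2.7642
beam 4: φ=270°, α=285°
  dir = (cos 285°, sin 285°) = (0.2588, -0.9659); from cell (3,5)
  next x-line at t=1.2750, next y-line at t=0.6108; Δt_x=3.8637, Δt_y=1.0353
    y: enter (3,4) at t=0.6108
    x: enter (4,4) at t=1.2750 ← occupied
  → r_4 = 1.2750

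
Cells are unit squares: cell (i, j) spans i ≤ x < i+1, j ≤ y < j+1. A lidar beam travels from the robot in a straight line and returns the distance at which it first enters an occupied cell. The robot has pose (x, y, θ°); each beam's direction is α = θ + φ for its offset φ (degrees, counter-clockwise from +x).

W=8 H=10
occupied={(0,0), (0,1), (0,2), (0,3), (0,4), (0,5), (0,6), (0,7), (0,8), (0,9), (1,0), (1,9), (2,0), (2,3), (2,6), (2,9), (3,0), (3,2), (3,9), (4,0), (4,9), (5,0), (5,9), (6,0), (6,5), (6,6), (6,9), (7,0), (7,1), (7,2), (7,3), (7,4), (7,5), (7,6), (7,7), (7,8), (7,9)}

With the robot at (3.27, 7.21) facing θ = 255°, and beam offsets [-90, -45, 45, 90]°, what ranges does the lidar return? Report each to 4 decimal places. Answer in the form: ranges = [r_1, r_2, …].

beam 1: φ=-90°, α=165°
  direction (-0.9659, 0.2588); cell (3,7); t to first gridline: x 0.2795, y 3.0523 (then +1.0353 / +3.8637)
    (2,7) via x @ 0.2795
    (1,7) via x @ 1.3148
    (0,7) via x @ 2.3501  # hit
  → r_1 = 2.3501
beam 2: φ=-45°, α=210°
  direction (-0.8660, -0.5000); cell (3,7); t to first gridline: x 0.3118, y 0.4200 (then +1.1547 / +2.0000)
    (2,7) via x @ 0.3118
    (2,6) via y @ 0.4200  # hit
  → r_2 = 0.4200
beam 3: φ=45°, α=300°
  direction (0.5000, -0.8660); cell (3,7); t to first gridline: x 1.4600, y 0.2425 (then +2.0000 / +1.1547)
    (3,6) via y @ 0.2425
    (3,5) via y @ 1.3972
    (4,5) via x @ 1.4600
    (4,4) via y @ 2.5519
    (5,4) via x @ 3.4600
    (5,3) via y @ 3.7066
    (5,2) via y @ 4.8613
    (6,2) via x @ 5.4600
    (6,1) via y @ 6.0160
    (6,0) via y @ 7.1707  # hit
  → r_3 = 7.1707
beam 4: φ=90°, α=345°
  direction (0.9659, -0.2588); cell (3,7); t to first gridline: x 0.7558, y 0.8114 (then +1.0353 / +3.8637)
    (4,7) via x @ 0.7558
    (4,6) via y @ 0.8114
    (5,6) via x @ 1.7910
    (6,6) via x @ 2.8263  # hit
  → r_4 = 2.8263

ranges = [2.3501, 0.4200, 7.1707, 2.8263]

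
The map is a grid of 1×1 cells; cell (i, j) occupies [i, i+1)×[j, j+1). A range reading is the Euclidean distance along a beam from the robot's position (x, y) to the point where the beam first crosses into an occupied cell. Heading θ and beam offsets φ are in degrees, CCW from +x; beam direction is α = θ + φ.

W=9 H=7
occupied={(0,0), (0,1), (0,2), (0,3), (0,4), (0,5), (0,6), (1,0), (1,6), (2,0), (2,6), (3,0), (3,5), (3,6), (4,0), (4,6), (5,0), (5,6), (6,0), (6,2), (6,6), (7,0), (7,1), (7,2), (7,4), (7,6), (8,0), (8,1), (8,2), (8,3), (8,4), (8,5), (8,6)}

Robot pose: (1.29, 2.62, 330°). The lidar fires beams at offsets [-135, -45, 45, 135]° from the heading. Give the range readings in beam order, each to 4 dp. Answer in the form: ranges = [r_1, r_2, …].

ranges = [0.3002, 1.6771, 5.9114, 1.1205]

beam 1: φ=-135°, α=195°
  dir = (cos 195°, sin 195°) = (-0.9659, -0.2588); from cell (1,2)
  next x-line at t=0.3002, next y-line at t=2.3955; Δt_x=1.0353, Δt_y=3.8637
    x: enter (0,2) at t=0.3002 ← occupied
  → r_1 = 0.3002
beam 2: φ=-45°, α=285°
  dir = (cos 285°, sin 285°) = (0.2588, -0.9659); from cell (1,2)
  next x-line at t=2.7432, next y-line at t=0.6419; Δt_x=3.8637, Δt_y=1.0353
    y: enter (1,1) at t=0.6419
    y: enter (1,0) at t=1.6771 ← occupied
  → r_2 = 1.6771
beam 3: φ=45°, α=15°
  dir = (cos 15°, sin 15°) = (0.9659, 0.2588); from cell (1,2)
  next x-line at t=0.7350, next y-line at t=1.4682; Δt_x=1.0353, Δt_y=3.8637
    x: enter (2,2) at t=0.7350
    y: enter (2,3) at t=1.4682
    x: enter (3,3) at t=1.7703
    x: enter (4,3) at t=2.8056
    x: enter (5,3) at t=3.8409
    x: enter (6,3) at t=4.8762
    y: enter (6,4) at t=5.3319
    x: enter (7,4) at t=5.9114 ← occupied
  → r_3 = 5.9114
beam 4: φ=135°, α=105°
  dir = (cos 105°, sin 105°) = (-0.2588, 0.9659); from cell (1,2)
  next x-line at t=1.1205, next y-line at t=0.3934; Δt_x=3.8637, Δt_y=1.0353
    y: enter (1,3) at t=0.3934
    x: enter (0,3) at t=1.1205 ← occupied
  → r_4 = 1.1205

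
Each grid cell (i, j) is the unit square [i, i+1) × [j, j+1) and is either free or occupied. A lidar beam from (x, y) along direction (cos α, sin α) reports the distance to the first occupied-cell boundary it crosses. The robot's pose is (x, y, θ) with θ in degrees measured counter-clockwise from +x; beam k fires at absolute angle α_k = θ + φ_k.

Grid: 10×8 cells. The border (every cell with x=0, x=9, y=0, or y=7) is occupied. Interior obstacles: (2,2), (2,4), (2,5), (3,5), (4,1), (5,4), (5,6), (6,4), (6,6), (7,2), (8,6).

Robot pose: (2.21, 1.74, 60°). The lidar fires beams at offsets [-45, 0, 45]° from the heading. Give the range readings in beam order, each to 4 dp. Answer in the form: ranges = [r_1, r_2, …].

beam 1: φ=-45°, α=15°
  direction (0.9659, 0.2588); cell (2,1); t to first gridline: x 0.8179, y 1.0046 (then +1.0353 / +3.8637)
    (3,1) via x @ 0.8179
    (3,2) via y @ 1.0046
    (4,2) via x @ 1.8531
    (5,2) via x @ 2.8884
    (6,2) via x @ 3.9237
    (6,3) via y @ 4.8683
    (7,3) via x @ 4.9590
    (8,3) via x @ 5.9942
    (9,3) via x @ 7.0295  # hit
  → r_1 = 7.0295
beam 2: φ=0°, α=60°
  direction (0.5000, 0.8660); cell (2,1); t to first gridline: x 1.5800, y 0.3002 (then +2.0000 / +1.1547)
    (2,2) via y @ 0.3002  # hit
  → r_2 = 0.3002
beam 3: φ=45°, α=105°
  direction (-0.2588, 0.9659); cell (2,1); t to first gridline: x 0.8114, y 0.2692 (then +3.8637 / +1.0353)
    (2,2) via y @ 0.2692  # hit
  → r_3 = 0.2692

ranges = [7.0295, 0.3002, 0.2692]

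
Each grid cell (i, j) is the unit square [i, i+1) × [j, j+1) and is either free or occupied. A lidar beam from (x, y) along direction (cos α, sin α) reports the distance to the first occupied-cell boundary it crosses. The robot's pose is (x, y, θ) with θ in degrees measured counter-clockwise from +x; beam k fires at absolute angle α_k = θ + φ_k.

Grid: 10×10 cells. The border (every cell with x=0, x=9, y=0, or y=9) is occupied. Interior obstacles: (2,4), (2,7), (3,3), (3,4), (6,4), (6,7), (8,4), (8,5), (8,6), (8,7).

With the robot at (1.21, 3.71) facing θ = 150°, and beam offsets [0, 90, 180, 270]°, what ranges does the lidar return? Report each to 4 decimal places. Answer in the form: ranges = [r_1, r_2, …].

ranges = [0.2425, 0.4200, 5.4200, 6.1084]

beam 1: φ=0°, α=150°
  cosα=-0.8660 sinα=0.5000 | (1,3) | tMaxX 0.2425 tMaxY 0.5800 | tΔX 1.1547 tΔY 2.0000
    t=0.2425 [x] (0,3) — stop
  → r_1 = 0.2425
beam 2: φ=90°, α=240°
  cosα=-0.5000 sinα=-0.8660 | (1,3) | tMaxX 0.4200 tMaxY 0.8198 | tΔX 2.0000 tΔY 1.1547
    t=0.4200 [x] (0,3) — stop
  → r_2 = 0.4200
beam 3: φ=180°, α=330°
  cosα=0.8660 sinα=-0.5000 | (1,3) | tMaxX 0.9122 tMaxY 1.4200 | tΔX 1.1547 tΔY 2.0000
    t=0.9122 [x] (2,3)
    t=1.4200 [y] (2,2)
    t=2.0669 [x] (3,2)
    t=3.2216 [x] (4,2)
    t=3.4200 [y] (4,1)
    t=4.3763 [x] (5,1)
    t=5.4200 [y] (5,0) — stop
  → r_3 = 5.4200
beam 4: φ=270°, α=60°
  cosα=0.5000 sinα=0.8660 | (1,3) | tMaxX 1.5800 tMaxY 0.3349 | tΔX 2.0000 tΔY 1.1547
    t=0.3349 [y] (1,4)
    t=1.4896 [y] (1,5)
    t=1.5800 [x] (2,5)
    t=2.6443 [y] (2,6)
    t=3.5800 [x] (3,6)
    t=3.7990 [y] (3,7)
    t=4.9537 [y] (3,8)
    t=5.5800 [x] (4,8)
    t=6.1084 [y] (4,9) — stop
  → r_4 = 6.1084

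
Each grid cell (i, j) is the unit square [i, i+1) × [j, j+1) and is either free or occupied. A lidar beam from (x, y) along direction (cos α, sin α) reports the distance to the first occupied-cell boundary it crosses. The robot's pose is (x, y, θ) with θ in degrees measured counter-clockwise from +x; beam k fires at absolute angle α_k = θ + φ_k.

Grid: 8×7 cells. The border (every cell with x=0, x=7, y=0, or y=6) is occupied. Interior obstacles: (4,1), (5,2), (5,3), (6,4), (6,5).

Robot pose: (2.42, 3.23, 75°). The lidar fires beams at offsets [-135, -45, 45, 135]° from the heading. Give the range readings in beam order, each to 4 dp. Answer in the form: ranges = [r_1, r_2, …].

beam 1: φ=-135°, α=300°
  cosα=0.5000 sinα=-0.8660 | (2,3) | tMaxX 1.1600 tMaxY 0.2656 | tΔX 2.0000 tΔY 1.1547
    t=0.2656 [y] (2,2)
    t=1.1600 [x] (3,2)
    t=1.4203 [y] (3,1)
    t=2.5750 [y] (3,0) — stop
  → r_1 = 2.5750
beam 2: φ=-45°, α=30°
  cosα=0.8660 sinα=0.5000 | (2,3) | tMaxX 0.6697 tMaxY 1.5400 | tΔX 1.1547 tΔY 2.0000
    t=0.6697 [x] (3,3)
    t=1.5400 [y] (3,4)
    t=1.8244 [x] (4,4)
    t=2.9791 [x] (5,4)
    t=3.5400 [y] (5,5)
    t=4.1338 [x] (6,5) — stop
  → r_2 = 4.1338
beam 3: φ=45°, α=120°
  cosα=-0.5000 sinα=0.8660 | (2,3) | tMaxX 0.8400 tMaxY 0.8891 | tΔX 2.0000 tΔY 1.1547
    t=0.8400 [x] (1,3)
    t=0.8891 [y] (1,4)
    t=2.0438 [y] (1,5)
    t=2.8400 [x] (0,5) — stop
  → r_3 = 2.8400
beam 4: φ=135°, α=210°
  cosα=-0.8660 sinα=-0.5000 | (2,3) | tMaxX 0.4850 tMaxY 0.4600 | tΔX 1.1547 tΔY 2.0000
    t=0.4600 [y] (2,2)
    t=0.4850 [x] (1,2)
    t=1.6397 [x] (0,2) — stop
  → r_4 = 1.6397

ranges = [2.5750, 4.1338, 2.8400, 1.6397]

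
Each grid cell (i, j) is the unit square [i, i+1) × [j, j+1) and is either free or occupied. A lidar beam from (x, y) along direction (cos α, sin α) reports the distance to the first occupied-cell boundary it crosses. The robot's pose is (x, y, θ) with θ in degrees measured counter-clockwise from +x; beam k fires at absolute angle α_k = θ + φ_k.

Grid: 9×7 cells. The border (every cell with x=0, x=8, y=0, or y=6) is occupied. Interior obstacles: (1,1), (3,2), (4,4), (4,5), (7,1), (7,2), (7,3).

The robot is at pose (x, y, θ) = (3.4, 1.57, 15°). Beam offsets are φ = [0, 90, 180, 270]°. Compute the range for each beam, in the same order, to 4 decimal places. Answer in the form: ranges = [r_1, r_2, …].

beam 1: φ=0°, α=15°
  cosα=0.9659 sinα=0.2588 | (3,1) | tMaxX 0.6212 tMaxY 1.6614 | tΔX 1.0353 tΔY 3.8637
    t=0.6212 [x] (4,1)
    t=1.6564 [x] (5,1)
    t=1.6614 [y] (5,2)
    t=2.6917 [x] (6,2)
    t=3.7270 [x] (7,2) — stop
  → r_1 = 3.7270
beam 2: φ=90°, α=105°
  cosα=-0.2588 sinα=0.9659 | (3,1) | tMaxX 1.5455 tMaxY 0.4452 | tΔX 3.8637 tΔY 1.0353
    t=0.4452 [y] (3,2) — stop
  → r_2 = 0.4452
beam 3: φ=180°, α=195°
  cosα=-0.9659 sinα=-0.2588 | (3,1) | tMaxX 0.4141 tMaxY 2.2023 | tΔX 1.0353 tΔY 3.8637
    t=0.4141 [x] (2,1)
    t=1.4494 [x] (1,1) — stop
  → r_3 = 1.4494
beam 4: φ=270°, α=285°
  cosα=0.2588 sinα=-0.9659 | (3,1) | tMaxX 2.3182 tMaxY 0.5901 | tΔX 3.8637 tΔY 1.0353
    t=0.5901 [y] (3,0) — stop
  → r_4 = 0.5901

ranges = [3.7270, 0.4452, 1.4494, 0.5901]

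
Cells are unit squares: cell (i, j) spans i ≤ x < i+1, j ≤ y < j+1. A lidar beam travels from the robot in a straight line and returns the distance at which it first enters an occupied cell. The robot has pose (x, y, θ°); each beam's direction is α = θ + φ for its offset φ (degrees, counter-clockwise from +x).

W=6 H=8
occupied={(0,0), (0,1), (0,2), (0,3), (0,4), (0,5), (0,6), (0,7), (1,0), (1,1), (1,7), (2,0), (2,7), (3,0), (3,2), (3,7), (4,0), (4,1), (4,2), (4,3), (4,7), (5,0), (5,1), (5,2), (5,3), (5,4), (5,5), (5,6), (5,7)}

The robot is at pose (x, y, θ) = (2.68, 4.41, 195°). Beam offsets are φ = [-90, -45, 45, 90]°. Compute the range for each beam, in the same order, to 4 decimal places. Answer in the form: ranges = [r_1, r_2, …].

ranges = [2.6814, 1.9399, 2.7828, 1.4597]

beam 1: φ=-90°, α=105°
  dir = (cos 105°, sin 105°) = (-0.2588, 0.9659); from cell (2,4)
  next x-line at t=2.6273, next y-line at t=0.6108; Δt_x=3.8637, Δt_y=1.0353
    y: enter (2,5) at t=0.6108
    y: enter (2,6) at t=1.6461
    x: enter (1,6) at t=2.6273
    y: enter (1,7) at t=2.6814 ← occupied
  → r_1 = 2.6814
beam 2: φ=-45°, α=150°
  dir = (cos 150°, sin 150°) = (-0.8660, 0.5000); from cell (2,4)
  next x-line at t=0.7852, next y-line at t=1.1800; Δt_x=1.1547, Δt_y=2.0000
    x: enter (1,4) at t=0.7852
    y: enter (1,5) at t=1.1800
    x: enter (0,5) at t=1.9399 ← occupied
  → r_2 = 1.9399
beam 3: φ=45°, α=240°
  dir = (cos 240°, sin 240°) = (-0.5000, -0.8660); from cell (2,4)
  next x-line at t=1.3600, next y-line at t=0.4734; Δt_x=2.0000, Δt_y=1.1547
    y: enter (2,3) at t=0.4734
    x: enter (1,3) at t=1.3600
    y: enter (1,2) at t=1.6281
    y: enter (1,1) at t=2.7828 ← occupied
  → r_3 = 2.7828
beam 4: φ=90°, α=285°
  dir = (cos 285°, sin 285°) = (0.2588, -0.9659); from cell (2,4)
  next x-line at t=1.2364, next y-line at t=0.4245; Δt_x=3.8637, Δt_y=1.0353
    y: enter (2,3) at t=0.4245
    x: enter (3,3) at t=1.2364
    y: enter (3,2) at t=1.4597 ← occupied
  → r_4 = 1.4597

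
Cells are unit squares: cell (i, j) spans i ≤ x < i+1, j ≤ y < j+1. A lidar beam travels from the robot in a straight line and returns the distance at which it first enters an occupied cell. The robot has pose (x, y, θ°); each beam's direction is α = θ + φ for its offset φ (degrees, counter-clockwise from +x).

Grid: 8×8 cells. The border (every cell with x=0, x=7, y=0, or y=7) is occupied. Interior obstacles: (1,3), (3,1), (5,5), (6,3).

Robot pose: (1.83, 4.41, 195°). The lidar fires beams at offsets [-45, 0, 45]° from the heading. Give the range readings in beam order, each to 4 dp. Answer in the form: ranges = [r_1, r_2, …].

ranges = [0.9584, 0.8593, 0.4734]

beam 1: φ=-45°, α=150°
  dir = (cos 150°, sin 150°) = (-0.8660, 0.5000); from cell (1,4)
  next x-line at t=0.9584, next y-line at t=1.1800; Δt_x=1.1547, Δt_y=2.0000
    x: enter (0,4) at t=0.9584 ← occupied
  → r_1 = 0.9584
beam 2: φ=0°, α=195°
  dir = (cos 195°, sin 195°) = (-0.9659, -0.2588); from cell (1,4)
  next x-line at t=0.8593, next y-line at t=1.5841; Δt_x=1.0353, Δt_y=3.8637
    x: enter (0,4) at t=0.8593 ← occupied
  → r_2 = 0.8593
beam 3: φ=45°, α=240°
  dir = (cos 240°, sin 240°) = (-0.5000, -0.8660); from cell (1,4)
  next x-line at t=1.6600, next y-line at t=0.4734; Δt_x=2.0000, Δt_y=1.1547
    y: enter (1,3) at t=0.4734 ← occupied
  → r_3 = 0.4734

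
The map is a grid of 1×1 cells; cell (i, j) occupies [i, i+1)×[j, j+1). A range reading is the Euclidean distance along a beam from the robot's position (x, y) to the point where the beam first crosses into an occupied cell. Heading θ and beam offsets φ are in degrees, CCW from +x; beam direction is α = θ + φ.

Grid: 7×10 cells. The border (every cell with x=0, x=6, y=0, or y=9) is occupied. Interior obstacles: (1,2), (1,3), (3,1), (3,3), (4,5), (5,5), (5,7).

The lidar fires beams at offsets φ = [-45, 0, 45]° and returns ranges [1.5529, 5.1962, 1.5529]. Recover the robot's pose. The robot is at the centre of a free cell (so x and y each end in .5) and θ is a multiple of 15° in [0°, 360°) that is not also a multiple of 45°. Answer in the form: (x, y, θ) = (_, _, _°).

(x, y, θ) = (5.5, 3.5, 150°)

Enumerate (i+0.5, j+0.5, θ) over the 33 free cells and 16 admissible headings. For each, cast all 3 beams and compare to the given ranges.
  (5.5, 4.5, 150°): beam 1 = 0.5176 ≠ 1.5529 ✗
  (2.5, 3.5, 165°): beam 1 = 3.0000 ≠ 1.5529 ✗
  (5.5, 8.5, 255°): beam 1 = 5.1962 ≠ 1.5529 ✗
  …
  (5.5, 3.5, 150°): r_1=1.5529, r_2=5.1962, r_3=1.5529 — all match ✓
No second candidate reproduces the full scan.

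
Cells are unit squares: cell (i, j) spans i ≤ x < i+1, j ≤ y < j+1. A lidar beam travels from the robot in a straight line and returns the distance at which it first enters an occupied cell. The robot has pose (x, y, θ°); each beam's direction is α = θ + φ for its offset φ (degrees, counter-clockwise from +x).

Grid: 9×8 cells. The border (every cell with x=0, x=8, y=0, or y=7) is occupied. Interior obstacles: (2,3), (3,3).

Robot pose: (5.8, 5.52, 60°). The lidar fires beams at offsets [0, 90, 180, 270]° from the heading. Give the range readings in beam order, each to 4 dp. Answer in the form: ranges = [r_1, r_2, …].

beam 1: φ=0°, α=60°
  d=(0.5000,0.8660)  start (5,5)  tX=0.4000 tY=0.5543  stride 1/|dx|=2.0000 1/|dy|=1.1547
    cross x-line → (6,5), t=0.4000
    cross y-line → (6,6), t=0.5543
    cross y-line → (6,7), t=1.7090 (wall)
  → r_1 = 1.7090
beam 2: φ=90°, α=150°
  d=(-0.8660,0.5000)  start (5,5)  tX=0.9238 tY=0.9600  stride 1/|dx|=1.1547 1/|dy|=2.0000
    cross x-line → (4,5), t=0.9238
    cross y-line → (4,6), t=0.9600
    cross x-line → (3,6), t=2.0785
    cross y-line → (3,7), t=2.9600 (wall)
  → r_2 = 2.9600
beam 3: φ=180°, α=240°
  d=(-0.5000,-0.8660)  start (5,5)  tX=1.6000 tY=0.6004  stride 1/|dx|=2.0000 1/|dy|=1.1547
    cross y-line → (5,4), t=0.6004
    cross x-line → (4,4), t=1.6000
    cross y-line → (4,3), t=1.7551
    cross y-line → (4,2), t=2.9098
    cross x-line → (3,2), t=3.6000
    cross y-line → (3,1), t=4.0645
    cross y-line → (3,0), t=5.2192 (wall)
  → r_3 = 5.2192
beam 4: φ=270°, α=330°
  d=(0.8660,-0.5000)  start (5,5)  tX=0.2309 tY=1.0400  stride 1/|dx|=1.1547 1/|dy|=2.0000
    cross x-line → (6,5), t=0.2309
    cross y-line → (6,4), t=1.0400
    cross x-line → (7,4), t=1.3856
    cross x-line → (8,4), t=2.5403 (wall)
  → r_4 = 2.5403

ranges = [1.7090, 2.9600, 5.2192, 2.5403]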